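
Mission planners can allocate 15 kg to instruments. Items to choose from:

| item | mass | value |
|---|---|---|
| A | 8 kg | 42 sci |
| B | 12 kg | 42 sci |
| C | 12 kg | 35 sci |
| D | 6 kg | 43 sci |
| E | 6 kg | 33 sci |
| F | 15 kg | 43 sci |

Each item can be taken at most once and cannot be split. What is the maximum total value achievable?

This is a 0/1 knapsack; check combinations near the capacity.
- A+D: mass 8+6=14, value 42+43=85
- D+E: mass 6+6=12, value 43+33=76
- A+E: mass 8+6=14, value 42+33=75
Best: 85 sci.

85 sci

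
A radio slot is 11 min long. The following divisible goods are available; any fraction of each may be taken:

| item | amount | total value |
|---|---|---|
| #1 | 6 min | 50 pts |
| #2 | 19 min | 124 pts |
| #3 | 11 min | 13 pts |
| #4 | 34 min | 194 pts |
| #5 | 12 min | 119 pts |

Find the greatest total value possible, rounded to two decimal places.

Take in order of value per unit:
- #5 (119/12 per unit): 11 of 12 → value 11×119/12 = 109.0833, running total 109.08
Total 109.08.

109.08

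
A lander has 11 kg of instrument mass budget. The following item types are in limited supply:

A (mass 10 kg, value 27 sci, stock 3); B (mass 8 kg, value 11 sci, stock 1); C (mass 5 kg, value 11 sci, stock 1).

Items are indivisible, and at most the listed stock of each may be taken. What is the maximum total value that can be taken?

Top feasible selections:
- 1×A: mass 10, value 27
- 1×C: mass 5, value 11
- 1×B: mass 8, value 11
Best: 27 sci.

27 sci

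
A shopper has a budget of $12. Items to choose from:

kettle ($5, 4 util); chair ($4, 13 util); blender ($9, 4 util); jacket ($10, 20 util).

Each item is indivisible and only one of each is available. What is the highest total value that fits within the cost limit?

20 util

Check high-value combinations within $12:
- jacket: cost 10, value 20
- kettle+chair: cost 5+4=9, value 4+13=17
- chair: cost 4, value 13
Best: 20 util.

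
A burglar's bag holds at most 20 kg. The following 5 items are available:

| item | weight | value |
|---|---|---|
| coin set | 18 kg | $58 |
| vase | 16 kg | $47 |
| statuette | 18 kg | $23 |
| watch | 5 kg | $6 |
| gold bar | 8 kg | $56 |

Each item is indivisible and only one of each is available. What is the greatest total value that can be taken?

$62

Check high-value combinations within 20 kg:
- watch+gold bar: weight 5+8=13, value 6+56=62
- coin set: weight 18, value 58
- gold bar: weight 8, value 56
- vase: weight 16, value 47
- statuette: weight 18, value 23
Best: $62.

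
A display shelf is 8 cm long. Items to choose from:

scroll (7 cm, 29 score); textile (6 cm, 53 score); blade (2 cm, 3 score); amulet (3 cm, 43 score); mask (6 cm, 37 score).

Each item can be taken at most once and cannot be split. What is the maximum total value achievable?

Check high-value combinations within 8 cm:
- textile+blade: length 6+2=8, value 53+3=56
- textile: length 6, value 53
- blade+amulet: length 2+3=5, value 3+43=46
- amulet: length 3, value 43
Best: 56 score.

56 score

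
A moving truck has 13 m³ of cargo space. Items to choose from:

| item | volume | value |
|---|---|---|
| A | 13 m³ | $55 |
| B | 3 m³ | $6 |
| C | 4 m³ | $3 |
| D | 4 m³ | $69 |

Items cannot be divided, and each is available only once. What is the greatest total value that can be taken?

Check high-value combinations within 13 m³:
- B+C+D: volume 3+4+4=11, value 6+3+69=78
- B+D: volume 3+4=7, value 6+69=75
- C+D: volume 4+4=8, value 3+69=72
- D: volume 4, value 69
Best: $78.

$78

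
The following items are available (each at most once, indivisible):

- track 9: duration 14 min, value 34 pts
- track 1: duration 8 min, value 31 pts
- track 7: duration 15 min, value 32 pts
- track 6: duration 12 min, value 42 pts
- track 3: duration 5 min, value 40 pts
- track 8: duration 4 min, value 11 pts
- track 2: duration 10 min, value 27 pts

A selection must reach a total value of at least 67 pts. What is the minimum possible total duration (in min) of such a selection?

Subsets with value ≥ 67, sorted by total duration:
- track 1+track 3: duration 13, value 71
- track 3+track 2: duration 15, value 67
- track 6+track 3: duration 17, value 82
Minimum duration: 13 min.

13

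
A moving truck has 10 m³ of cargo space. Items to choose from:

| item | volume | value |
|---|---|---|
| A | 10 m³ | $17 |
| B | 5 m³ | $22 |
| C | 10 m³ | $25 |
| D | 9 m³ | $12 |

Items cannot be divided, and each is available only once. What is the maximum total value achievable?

$25

This is a 0/1 knapsack; check combinations near the capacity.
- C: volume 10, value 25
- B: volume 5, value 22
- A: volume 10, value 17
Best: $25.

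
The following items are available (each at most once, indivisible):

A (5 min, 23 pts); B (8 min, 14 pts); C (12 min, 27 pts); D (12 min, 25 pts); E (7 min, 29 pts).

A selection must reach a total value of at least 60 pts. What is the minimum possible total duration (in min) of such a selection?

Subsets with value ≥ 60, sorted by total duration:
- A+B+E: duration 20, value 66
- A+C+E: duration 24, value 79
Minimum duration: 20 min.

20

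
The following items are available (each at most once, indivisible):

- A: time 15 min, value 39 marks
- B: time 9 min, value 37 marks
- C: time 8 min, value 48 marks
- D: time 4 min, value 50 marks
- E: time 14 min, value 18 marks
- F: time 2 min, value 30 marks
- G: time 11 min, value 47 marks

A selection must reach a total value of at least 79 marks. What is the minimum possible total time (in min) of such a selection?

6

Subsets with value ≥ 79, sorted by total time:
- D+F: time 6, value 80
- C+D: time 12, value 98
Minimum time: 6 min.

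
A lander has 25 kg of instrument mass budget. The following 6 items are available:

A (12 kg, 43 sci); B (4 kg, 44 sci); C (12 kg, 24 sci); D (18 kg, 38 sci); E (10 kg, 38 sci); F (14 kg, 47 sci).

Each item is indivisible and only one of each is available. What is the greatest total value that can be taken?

Check high-value combinations within 25 kg:
- B+F: mass 4+14=18, value 44+47=91
- A+B: mass 12+4=16, value 43+44=87
- E+F: mass 10+14=24, value 38+47=85
- B+E: mass 4+10=14, value 44+38=82
Best: 91 sci.

91 sci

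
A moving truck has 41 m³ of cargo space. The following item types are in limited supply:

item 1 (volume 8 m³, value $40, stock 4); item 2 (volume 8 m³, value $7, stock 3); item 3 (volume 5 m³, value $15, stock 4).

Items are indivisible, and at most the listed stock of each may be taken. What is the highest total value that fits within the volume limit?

$175

Top feasible selections:
- 4×item 1 + 1×item 3: volume 37, value 175
- 4×item 1 + 1×item 2: volume 40, value 167
- 3×item 1 + 3×item 3: volume 39, value 165
Best: $175.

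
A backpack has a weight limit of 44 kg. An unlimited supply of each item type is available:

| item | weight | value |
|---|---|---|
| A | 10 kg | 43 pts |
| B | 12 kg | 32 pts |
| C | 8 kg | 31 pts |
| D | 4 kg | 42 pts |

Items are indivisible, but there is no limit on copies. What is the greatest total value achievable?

462 pts

Best value-per-unit is D at 42/4, and filling with it alone uses weight 11×4=44. No mix of the others beats 11×42 = 462.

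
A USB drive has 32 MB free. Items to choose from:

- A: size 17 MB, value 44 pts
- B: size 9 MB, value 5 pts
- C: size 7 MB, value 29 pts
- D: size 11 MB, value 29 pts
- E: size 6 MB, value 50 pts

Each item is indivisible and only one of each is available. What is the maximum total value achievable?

Check high-value combinations within 32 MB:
- A+C+E: size 17+7+6=30, value 44+29+50=123
- C+D+E: size 7+11+6=24, value 29+29+50=108
- A+B+E: size 17+9+6=32, value 44+5+50=99
Best: 123 pts.

123 pts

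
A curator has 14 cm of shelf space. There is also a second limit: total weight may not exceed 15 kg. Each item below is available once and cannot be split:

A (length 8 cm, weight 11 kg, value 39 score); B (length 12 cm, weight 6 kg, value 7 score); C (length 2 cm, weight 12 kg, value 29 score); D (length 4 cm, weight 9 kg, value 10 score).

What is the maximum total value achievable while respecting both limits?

Feasible sets respecting both limits:
- A: length 8, weight 11, value 39
- C: length 2, weight 12, value 29
- D: length 4, weight 9, value 10
Best: 39 score.

39 score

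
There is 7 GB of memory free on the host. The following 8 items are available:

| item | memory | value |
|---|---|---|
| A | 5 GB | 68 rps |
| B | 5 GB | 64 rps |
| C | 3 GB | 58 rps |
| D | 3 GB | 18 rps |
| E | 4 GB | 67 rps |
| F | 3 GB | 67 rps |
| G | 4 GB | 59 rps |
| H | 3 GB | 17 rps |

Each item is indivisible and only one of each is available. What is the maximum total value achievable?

Check high-value combinations within 7 GB:
- E+F: memory 4+3=7, value 67+67=134
- F+G: memory 3+4=7, value 67+59=126
- C+F: memory 3+3=6, value 58+67=125
Best: 134 rps.

134 rps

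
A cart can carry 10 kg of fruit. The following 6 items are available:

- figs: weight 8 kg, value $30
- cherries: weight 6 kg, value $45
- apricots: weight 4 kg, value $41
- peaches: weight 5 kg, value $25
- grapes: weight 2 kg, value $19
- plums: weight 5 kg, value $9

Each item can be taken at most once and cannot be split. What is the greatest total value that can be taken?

Check high-value combinations within 10 kg:
- cherries+apricots: weight 6+4=10, value 45+41=86
- apricots+peaches: weight 4+5=9, value 41+25=66
- cherries+grapes: weight 6+2=8, value 45+19=64
Best: $86.

$86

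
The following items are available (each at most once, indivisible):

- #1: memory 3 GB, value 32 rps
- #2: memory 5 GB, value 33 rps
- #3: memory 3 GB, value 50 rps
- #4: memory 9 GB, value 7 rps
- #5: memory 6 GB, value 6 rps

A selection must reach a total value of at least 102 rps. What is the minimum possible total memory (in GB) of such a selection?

Subsets with value ≥ 102, sorted by total memory:
- #1+#2+#3: memory 11, value 115
- #1+#2+#3+#5: memory 17, value 121
- #1+#2+#3+#4: memory 20, value 122
Minimum memory: 11 GB.

11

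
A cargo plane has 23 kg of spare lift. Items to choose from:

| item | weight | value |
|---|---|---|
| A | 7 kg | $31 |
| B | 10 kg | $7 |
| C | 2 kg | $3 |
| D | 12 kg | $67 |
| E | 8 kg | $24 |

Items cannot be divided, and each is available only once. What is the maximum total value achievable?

$101

Check high-value combinations within 23 kg:
- A+C+D: weight 7+2+12=21, value 31+3+67=101
- A+D: weight 7+12=19, value 31+67=98
- C+D+E: weight 2+12+8=22, value 3+67+24=94
Best: $101.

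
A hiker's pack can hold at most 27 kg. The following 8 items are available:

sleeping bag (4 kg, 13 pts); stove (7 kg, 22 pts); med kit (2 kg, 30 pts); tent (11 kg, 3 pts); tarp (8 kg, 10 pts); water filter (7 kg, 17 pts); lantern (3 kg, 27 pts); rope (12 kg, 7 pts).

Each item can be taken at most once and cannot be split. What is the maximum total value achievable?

Check high-value combinations within 27 kg:
- sleeping bag+stove+med kit+water filter+lantern: weight 4+7+2+7+3=23, value 13+22+30+17+27=109
- stove+med kit+tarp+water filter+lantern: weight 7+2+8+7+3=27, value 22+30+10+17+27=106
- sleeping bag+stove+med kit+tarp+lantern: weight 4+7+2+8+3=24, value 13+22+30+10+27=102
- sleeping bag+med kit+tarp+water filter+lantern: weight 4+2+8+7+3=24, value 13+30+10+17+27=97
- stove+med kit+water filter+lantern: weight 7+2+7+3=19, value 22+30+17+27=96
Best: 109 pts.

109 pts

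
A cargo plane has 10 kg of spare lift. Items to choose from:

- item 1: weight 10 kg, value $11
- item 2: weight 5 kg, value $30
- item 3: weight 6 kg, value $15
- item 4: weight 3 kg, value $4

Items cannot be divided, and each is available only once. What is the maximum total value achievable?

This is a 0/1 knapsack; check combinations near the capacity.
- item 2+item 4: weight 5+3=8, value 30+4=34
- item 2: weight 5, value 30
- item 3+item 4: weight 6+3=9, value 15+4=19
- item 3: weight 6, value 15
- item 1: weight 10, value 11
Best: $34.

$34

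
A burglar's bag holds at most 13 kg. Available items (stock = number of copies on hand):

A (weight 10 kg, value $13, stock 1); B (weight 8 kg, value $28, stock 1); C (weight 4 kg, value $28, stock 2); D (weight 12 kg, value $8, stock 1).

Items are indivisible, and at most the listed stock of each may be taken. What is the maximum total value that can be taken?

$56

Best selections within weight 13 and stock limits:
- 2×C: weight 8, value 56
- 1×B + 1×C: weight 12, value 56
- 1×C: weight 4, value 28
Best: $56.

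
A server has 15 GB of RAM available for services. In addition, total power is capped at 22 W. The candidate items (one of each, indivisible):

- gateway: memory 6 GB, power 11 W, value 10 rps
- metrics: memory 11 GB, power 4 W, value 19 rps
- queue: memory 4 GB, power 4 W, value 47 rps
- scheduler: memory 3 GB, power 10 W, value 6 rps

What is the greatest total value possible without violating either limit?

Feasible sets respecting both limits:
- metrics+queue: memory 15, power 8, value 66
- gateway+queue: memory 10, power 15, value 57
- queue+scheduler: memory 7, power 14, value 53
- queue: memory 4, power 4, value 47
Best: 66 rps.

66 rps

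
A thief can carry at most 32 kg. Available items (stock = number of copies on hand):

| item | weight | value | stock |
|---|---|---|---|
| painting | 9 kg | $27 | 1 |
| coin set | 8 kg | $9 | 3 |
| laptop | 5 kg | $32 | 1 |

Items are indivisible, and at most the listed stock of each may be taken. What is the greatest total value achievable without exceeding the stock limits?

Top feasible selections:
- 1×painting + 2×coin set + 1×laptop: weight 30, value 77
- 1×painting + 1×coin set + 1×laptop: weight 22, value 68
- 1×painting + 1×laptop: weight 14, value 59
Best: $77.

$77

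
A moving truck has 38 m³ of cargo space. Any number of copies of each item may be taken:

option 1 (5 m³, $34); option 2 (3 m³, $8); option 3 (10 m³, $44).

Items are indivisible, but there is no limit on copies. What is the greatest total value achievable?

$246

Best value-per-unit is option 1 at 34/5; filling with it alone gives 7×34 = 238.
Optimal mix: 7×option 1 + 1×option 2 → volume 38, value 246.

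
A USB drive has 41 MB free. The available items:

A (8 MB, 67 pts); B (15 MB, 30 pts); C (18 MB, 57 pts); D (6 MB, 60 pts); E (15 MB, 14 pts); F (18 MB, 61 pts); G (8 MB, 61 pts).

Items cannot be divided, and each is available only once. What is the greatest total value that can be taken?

249 pts

This is a 0/1 knapsack; check combinations near the capacity.
- A+D+F+G: size 8+6+18+8=40, value 67+60+61+61=249
- A+C+D+G: size 8+18+6+8=40, value 67+57+60+61=245
- A+B+D+G: size 8+15+6+8=37, value 67+30+60+61=218
- A+D+E+G: size 8+6+15+8=37, value 67+60+14+61=202
Best: 249 pts.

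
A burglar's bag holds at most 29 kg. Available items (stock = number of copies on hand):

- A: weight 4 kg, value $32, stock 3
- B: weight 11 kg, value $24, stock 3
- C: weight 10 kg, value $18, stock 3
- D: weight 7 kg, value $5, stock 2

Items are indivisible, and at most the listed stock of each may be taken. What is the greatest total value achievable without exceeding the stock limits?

Best selections within weight 29 and stock limits:
- 3×A + 1×B: weight 23, value 120
- 3×A + 1×C + 1×D: weight 29, value 119
Best: $120.

$120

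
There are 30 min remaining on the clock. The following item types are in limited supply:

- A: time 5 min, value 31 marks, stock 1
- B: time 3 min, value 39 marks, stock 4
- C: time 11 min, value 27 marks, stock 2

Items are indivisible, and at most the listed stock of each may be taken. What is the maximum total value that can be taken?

214 marks

Top feasible selections:
- 1×A + 4×B + 1×C: time 28, value 214
- 1×A + 4×B: time 17, value 187
- 4×B + 1×C: time 23, value 183
- 1×A + 3×B + 1×C: time 25, value 175
Best: 214 marks.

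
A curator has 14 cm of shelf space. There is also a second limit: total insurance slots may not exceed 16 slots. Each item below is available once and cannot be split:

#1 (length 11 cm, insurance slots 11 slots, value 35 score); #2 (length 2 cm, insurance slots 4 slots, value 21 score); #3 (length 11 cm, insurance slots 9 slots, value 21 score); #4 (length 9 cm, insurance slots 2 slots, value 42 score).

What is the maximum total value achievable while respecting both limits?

Feasible sets respecting both limits:
- #2+#4: length 11, insurance slots 6, value 63
- #1+#2: length 13, insurance slots 15, value 56
- #2+#3: length 13, insurance slots 13, value 42
- #4: length 9, insurance slots 2, value 42
Best: 63 score.

63 score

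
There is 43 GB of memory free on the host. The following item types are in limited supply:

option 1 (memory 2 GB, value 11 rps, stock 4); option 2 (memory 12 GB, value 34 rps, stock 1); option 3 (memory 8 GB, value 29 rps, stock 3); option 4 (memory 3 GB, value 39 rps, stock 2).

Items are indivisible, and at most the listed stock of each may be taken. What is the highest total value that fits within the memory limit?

214 rps

Top feasible selections:
- 4×option 1 + 1×option 2 + 2×option 3 + 2×option 4: memory 42, value 214
- 4×option 1 + 3×option 3 + 2×option 4: memory 38, value 209
- 3×option 1 + 1×option 2 + 2×option 3 + 2×option 4: memory 40, value 203
- 1×option 2 + 3×option 3 + 2×option 4: memory 42, value 199
Best: 214 rps.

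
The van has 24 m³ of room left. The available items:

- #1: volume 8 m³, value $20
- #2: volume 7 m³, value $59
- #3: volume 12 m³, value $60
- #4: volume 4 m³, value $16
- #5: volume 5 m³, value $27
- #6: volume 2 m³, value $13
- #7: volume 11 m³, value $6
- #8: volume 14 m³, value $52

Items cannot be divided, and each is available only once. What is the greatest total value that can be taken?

$146

Check high-value combinations within 24 m³:
- #2+#3+#5: volume 7+12+5=24, value 59+60+27=146
- #2+#3+#4: volume 7+12+4=23, value 59+60+16=135
- #2+#3+#6: volume 7+12+2=21, value 59+60+13=132
- #2+#6+#8: volume 7+2+14=23, value 59+13+52=124
Best: $146.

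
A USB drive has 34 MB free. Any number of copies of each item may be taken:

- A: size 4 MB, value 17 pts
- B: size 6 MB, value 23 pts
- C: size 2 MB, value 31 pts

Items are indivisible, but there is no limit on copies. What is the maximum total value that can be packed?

Best value-per-unit is C at 31/2, and filling with it alone uses size 17×2=34. No mix of the others beats 17×31 = 527.

527 pts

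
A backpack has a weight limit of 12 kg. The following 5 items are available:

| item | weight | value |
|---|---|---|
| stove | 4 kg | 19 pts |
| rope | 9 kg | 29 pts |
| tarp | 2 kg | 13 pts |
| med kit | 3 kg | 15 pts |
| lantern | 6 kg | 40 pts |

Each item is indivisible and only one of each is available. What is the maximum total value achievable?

Check high-value combinations within 12 kg:
- stove+tarp+lantern: weight 4+2+6=12, value 19+13+40=72
- tarp+med kit+lantern: weight 2+3+6=11, value 13+15+40=68
- stove+lantern: weight 4+6=10, value 19+40=59
- med kit+lantern: weight 3+6=9, value 15+40=55
- tarp+lantern: weight 2+6=8, value 13+40=53
Best: 72 pts.

72 pts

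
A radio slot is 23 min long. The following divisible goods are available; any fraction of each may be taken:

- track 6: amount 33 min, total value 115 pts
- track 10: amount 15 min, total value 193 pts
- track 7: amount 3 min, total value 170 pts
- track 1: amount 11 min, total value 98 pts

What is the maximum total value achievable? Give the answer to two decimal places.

407.55

Take in order of value per unit:
- track 7 (170/3 per unit): all 3 → value 170, running total 170.00
- track 10 (193/15 per unit): all 15 → value 193, running total 363.00
- track 1 (98/11 per unit): 5 of 11 → value 5×98/11 = 44.5455, running total 407.55
Total 407.55.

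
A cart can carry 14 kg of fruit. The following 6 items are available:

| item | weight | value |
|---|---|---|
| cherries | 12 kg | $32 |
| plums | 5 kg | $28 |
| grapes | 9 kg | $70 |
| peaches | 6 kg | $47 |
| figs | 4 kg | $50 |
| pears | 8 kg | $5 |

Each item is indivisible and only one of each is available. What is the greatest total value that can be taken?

$120

This is a 0/1 knapsack; check combinations near the capacity.
- grapes+figs: weight 9+4=13, value 70+50=120
- plums+grapes: weight 5+9=14, value 28+70=98
- peaches+figs: weight 6+4=10, value 47+50=97
Best: $120.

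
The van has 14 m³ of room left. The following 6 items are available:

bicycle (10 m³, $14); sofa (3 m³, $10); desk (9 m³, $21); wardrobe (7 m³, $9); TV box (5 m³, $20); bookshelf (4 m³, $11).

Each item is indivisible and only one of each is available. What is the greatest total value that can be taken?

This is a 0/1 knapsack; check combinations near the capacity.
- sofa+TV box+bookshelf: volume 3+5+4=12, value 10+20+11=41
- desk+TV box: volume 9+5=14, value 21+20=41
- desk+bookshelf: volume 9+4=13, value 21+11=32
- TV box+bookshelf: volume 5+4=9, value 20+11=31
- sofa+desk: volume 3+9=12, value 10+21=31
Best: $41.

$41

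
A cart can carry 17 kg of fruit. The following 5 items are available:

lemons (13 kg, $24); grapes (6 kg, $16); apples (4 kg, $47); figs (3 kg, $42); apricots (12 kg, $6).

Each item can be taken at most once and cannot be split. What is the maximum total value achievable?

$105

Check high-value combinations within 17 kg:
- grapes+apples+figs: weight 6+4+3=13, value 16+47+42=105
- apples+figs: weight 4+3=7, value 47+42=89
- lemons+apples: weight 13+4=17, value 24+47=71
Best: $105.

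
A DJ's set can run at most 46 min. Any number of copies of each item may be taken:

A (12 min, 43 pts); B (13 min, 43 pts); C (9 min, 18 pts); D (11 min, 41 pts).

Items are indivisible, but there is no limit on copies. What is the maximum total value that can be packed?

Best value-per-unit is D at 41/11; filling with it alone gives 4×41 = 164.
Optimal mix: 2×A + 2×D → duration 46, value 168.

168 pts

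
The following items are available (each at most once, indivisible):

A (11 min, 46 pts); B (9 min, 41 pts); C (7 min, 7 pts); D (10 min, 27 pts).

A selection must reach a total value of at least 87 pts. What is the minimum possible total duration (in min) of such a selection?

20

Subsets with value ≥ 87, sorted by total duration:
- A+B: duration 20, value 87
- A+B+C: duration 27, value 94
- A+B+D: duration 30, value 114
- A+B+C+D: duration 37, value 121
Minimum duration: 20 min.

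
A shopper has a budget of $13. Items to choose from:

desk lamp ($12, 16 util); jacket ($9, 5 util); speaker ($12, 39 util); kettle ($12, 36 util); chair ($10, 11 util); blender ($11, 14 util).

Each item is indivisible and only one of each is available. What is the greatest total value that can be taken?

Check high-value combinations within $13:
- speaker: cost 12, value 39
- kettle: cost 12, value 36
- desk lamp: cost 12, value 16
- blender: cost 11, value 14
- chair: cost 10, value 11
Best: 39 util.

39 util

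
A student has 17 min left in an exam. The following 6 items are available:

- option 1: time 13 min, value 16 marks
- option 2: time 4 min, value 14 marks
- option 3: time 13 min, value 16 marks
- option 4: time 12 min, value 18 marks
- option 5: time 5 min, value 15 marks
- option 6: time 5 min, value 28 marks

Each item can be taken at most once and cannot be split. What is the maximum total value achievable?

57 marks

This is a 0/1 knapsack; check combinations near the capacity.
- option 2+option 5+option 6: time 4+5+5=14, value 14+15+28=57
- option 4+option 6: time 12+5=17, value 18+28=46
- option 5+option 6: time 5+5=10, value 15+28=43
- option 2+option 6: time 4+5=9, value 14+28=42
Best: 57 marks.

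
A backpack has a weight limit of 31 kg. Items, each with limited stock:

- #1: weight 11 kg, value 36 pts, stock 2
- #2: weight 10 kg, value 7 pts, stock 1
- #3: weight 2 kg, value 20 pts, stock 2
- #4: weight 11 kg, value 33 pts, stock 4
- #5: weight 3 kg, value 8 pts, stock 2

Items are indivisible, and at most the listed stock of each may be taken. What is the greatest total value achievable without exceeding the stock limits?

Best selections within weight 31 and stock limits:
- 2×#1 + 2×#3 + 1×#5: weight 29, value 120
- 1×#1 + 2×#3 + 1×#4 + 1×#5: weight 29, value 117
- 2×#3 + 2×#4 + 1×#5: weight 29, value 114
Best: 120 pts.

120 pts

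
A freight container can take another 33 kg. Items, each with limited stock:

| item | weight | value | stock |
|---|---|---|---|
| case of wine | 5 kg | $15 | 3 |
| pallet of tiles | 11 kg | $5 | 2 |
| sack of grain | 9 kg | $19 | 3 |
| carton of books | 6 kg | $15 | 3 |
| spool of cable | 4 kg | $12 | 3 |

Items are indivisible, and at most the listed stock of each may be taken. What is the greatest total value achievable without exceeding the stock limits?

Top feasible selections:
- 3×case of wine + 1×carton of books + 3×spool of cable: weight 33, value 96
- 3×case of wine + 3×carton of books: weight 33, value 90
- 3×case of wine + 1×sack of grain + 2×spool of cable: weight 32, value 88
Best: $96.

$96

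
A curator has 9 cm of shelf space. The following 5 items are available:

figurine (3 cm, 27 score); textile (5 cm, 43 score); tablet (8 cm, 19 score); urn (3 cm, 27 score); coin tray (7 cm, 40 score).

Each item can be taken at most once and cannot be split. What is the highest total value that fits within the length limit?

Check high-value combinations within 9 cm:
- figurine+textile: length 3+5=8, value 27+43=70
- textile+urn: length 5+3=8, value 43+27=70
- figurine+urn: length 3+3=6, value 27+27=54
- textile: length 5, value 43
Best: 70 score.

70 score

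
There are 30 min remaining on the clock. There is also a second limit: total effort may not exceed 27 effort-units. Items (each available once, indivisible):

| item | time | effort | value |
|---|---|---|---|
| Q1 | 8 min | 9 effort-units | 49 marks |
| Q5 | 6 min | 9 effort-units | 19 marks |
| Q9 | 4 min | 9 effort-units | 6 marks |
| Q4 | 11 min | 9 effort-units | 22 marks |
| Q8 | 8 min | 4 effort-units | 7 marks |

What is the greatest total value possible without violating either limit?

90 marks

Feasible sets respecting both limits:
- Q1+Q5+Q4: time 25, effort 27, value 90
- Q1+Q4+Q8: time 27, effort 22, value 78
- Q1+Q9+Q4: time 23, effort 27, value 77
Best: 90 marks.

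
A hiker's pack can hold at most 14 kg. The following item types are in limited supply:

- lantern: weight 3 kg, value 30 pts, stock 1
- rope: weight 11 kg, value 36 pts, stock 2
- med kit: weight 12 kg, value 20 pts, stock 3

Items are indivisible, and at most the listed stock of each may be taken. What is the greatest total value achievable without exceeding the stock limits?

66 pts

Best selections within weight 14 and stock limits:
- 1×lantern + 1×rope: weight 14, value 66
- 1×rope: weight 11, value 36
- 1×lantern: weight 3, value 30
- 1×med kit: weight 12, value 20
Best: 66 pts.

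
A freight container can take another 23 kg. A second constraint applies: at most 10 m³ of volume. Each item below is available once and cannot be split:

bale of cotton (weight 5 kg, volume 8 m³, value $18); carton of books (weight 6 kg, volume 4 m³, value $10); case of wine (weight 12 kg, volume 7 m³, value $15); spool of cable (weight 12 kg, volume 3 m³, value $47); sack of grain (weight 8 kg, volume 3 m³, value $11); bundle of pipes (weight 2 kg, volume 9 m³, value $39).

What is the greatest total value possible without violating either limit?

Feasible sets respecting both limits:
- spool of cable+sack of grain: weight 20, volume 6, value 58
- carton of books+spool of cable: weight 18, volume 7, value 57
- spool of cable: weight 12, volume 3, value 47
Best: $58.

$58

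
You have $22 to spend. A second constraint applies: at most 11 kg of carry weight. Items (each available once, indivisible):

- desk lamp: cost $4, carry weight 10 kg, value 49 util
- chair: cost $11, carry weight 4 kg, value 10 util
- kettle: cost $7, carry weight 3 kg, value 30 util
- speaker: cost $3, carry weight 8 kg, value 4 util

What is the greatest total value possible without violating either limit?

49 util

Feasible sets respecting both limits:
- desk lamp: cost 4, carry weight 10, value 49
- chair+kettle: cost 18, carry weight 7, value 40
- kettle+speaker: cost 10, carry weight 11, value 34
Best: 49 util.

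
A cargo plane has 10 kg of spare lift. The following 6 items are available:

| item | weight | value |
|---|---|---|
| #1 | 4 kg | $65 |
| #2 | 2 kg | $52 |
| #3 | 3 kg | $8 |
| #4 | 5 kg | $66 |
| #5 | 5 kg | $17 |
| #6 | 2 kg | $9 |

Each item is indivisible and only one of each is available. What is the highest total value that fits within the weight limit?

Check high-value combinations within 10 kg:
- #1+#4: weight 4+5=9, value 65+66=131
- #2+#4+#6: weight 2+5+2=9, value 52+66+9=127
- #1+#2+#6: weight 4+2+2=8, value 65+52+9=126
Best: $131.

$131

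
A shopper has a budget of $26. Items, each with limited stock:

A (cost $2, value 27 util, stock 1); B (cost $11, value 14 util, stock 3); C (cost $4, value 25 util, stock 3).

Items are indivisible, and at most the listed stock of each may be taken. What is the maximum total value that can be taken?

Top feasible selections:
- 1×A + 1×B + 3×C: cost 25, value 116
- 1×A + 3×C: cost 14, value 102
- 1×A + 1×B + 2×C: cost 21, value 91
Best: 116 util.

116 util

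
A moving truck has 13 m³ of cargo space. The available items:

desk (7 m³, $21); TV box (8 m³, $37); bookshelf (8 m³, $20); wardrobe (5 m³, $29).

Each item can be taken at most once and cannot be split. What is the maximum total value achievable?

$66

Check high-value combinations within 13 m³:
- TV box+wardrobe: volume 8+5=13, value 37+29=66
- desk+wardrobe: volume 7+5=12, value 21+29=50
- bookshelf+wardrobe: volume 8+5=13, value 20+29=49
Best: $66.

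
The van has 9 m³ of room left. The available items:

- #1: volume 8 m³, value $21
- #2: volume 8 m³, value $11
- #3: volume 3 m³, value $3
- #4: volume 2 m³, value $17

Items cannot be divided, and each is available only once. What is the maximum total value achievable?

Check high-value combinations within 9 m³:
- #1: volume 8, value 21
- #3+#4: volume 3+2=5, value 3+17=20
- #4: volume 2, value 17
Best: $21.

$21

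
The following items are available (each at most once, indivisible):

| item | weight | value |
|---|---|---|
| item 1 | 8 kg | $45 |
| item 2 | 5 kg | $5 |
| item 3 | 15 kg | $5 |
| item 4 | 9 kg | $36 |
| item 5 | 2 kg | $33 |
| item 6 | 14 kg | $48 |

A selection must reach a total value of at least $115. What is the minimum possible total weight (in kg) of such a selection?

Subsets with value ≥ 115, sorted by total weight:
- item 1+item 5+item 6: weight 24, value 126
- item 1+item 2+item 4+item 5: weight 24, value 119
Minimum weight: 24 kg.

24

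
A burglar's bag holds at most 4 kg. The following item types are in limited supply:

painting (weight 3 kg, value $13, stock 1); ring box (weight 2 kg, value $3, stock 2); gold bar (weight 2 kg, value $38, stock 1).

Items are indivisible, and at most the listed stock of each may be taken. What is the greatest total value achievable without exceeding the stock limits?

$41

Best selections within weight 4 and stock limits:
- 1×ring box + 1×gold bar: weight 4, value 41
- 1×gold bar: weight 2, value 38
Best: $41.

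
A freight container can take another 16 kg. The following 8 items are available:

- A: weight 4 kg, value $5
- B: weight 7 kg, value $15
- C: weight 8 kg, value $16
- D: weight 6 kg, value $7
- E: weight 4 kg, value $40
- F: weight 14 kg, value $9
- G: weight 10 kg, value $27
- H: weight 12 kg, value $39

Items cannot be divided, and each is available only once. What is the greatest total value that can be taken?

$79

Check high-value combinations within 16 kg:
- E+H: weight 4+12=16, value 40+39=79
- E+G: weight 4+10=14, value 40+27=67
- A+C+E: weight 4+8+4=16, value 5+16+40=61
- A+B+E: weight 4+7+4=15, value 5+15+40=60
Best: $79.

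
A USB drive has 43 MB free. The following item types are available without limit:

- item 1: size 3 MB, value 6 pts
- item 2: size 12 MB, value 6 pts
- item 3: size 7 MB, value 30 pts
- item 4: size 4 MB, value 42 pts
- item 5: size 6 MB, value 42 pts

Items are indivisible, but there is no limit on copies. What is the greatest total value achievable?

426 pts

Best value-per-unit is item 4 at 42/4; filling with it alone gives 10×42 = 420.
Optimal mix: 1×item 1 + 10×item 4 → size 43, value 426.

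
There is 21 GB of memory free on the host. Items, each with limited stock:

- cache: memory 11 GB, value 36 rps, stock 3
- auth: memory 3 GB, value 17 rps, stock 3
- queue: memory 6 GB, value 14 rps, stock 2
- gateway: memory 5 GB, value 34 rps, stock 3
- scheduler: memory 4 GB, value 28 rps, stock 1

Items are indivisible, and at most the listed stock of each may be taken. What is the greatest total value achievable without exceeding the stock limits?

Top feasible selections:
- 2×auth + 3×gateway: memory 21, value 136
- 3×gateway + 1×scheduler: memory 19, value 130
- 2×auth + 2×gateway + 1×scheduler: memory 20, value 130
- 1×auth + 3×gateway: memory 18, value 119
Best: 136 rps.

136 rps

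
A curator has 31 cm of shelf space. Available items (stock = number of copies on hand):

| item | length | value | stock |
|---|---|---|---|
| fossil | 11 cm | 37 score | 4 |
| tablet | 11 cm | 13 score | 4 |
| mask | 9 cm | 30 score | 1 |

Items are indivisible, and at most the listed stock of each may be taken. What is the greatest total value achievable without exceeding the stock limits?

Best selections within length 31 and stock limits:
- 2×fossil + 1×mask: length 31, value 104
- 1×fossil + 1×tablet + 1×mask: length 31, value 80
Best: 104 score.

104 score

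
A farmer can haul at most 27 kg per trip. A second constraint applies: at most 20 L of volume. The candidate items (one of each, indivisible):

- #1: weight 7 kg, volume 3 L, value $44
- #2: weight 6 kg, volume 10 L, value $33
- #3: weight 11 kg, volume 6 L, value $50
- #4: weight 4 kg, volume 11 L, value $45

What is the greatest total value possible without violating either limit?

Feasible sets respecting both limits:
- #1+#3+#4: weight 22, volume 20, value 139
- #1+#2+#3: weight 24, volume 19, value 127
- #3+#4: weight 15, volume 17, value 95
- #1+#3: weight 18, volume 9, value 94
Best: $139.

$139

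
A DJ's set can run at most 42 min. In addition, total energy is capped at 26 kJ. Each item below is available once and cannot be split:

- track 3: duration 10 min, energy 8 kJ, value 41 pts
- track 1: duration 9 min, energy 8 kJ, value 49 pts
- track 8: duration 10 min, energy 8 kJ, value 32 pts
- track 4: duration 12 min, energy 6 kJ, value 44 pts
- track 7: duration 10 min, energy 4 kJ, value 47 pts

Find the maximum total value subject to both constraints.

Feasible sets respecting both limits:
- track 3+track 1+track 4+track 7: duration 41, energy 26, value 181
- track 1+track 8+track 4+track 7: duration 41, energy 26, value 172
- track 3+track 8+track 4+track 7: duration 42, energy 26, value 164
- track 1+track 4+track 7: duration 31, energy 18, value 140
Best: 181 pts.

181 pts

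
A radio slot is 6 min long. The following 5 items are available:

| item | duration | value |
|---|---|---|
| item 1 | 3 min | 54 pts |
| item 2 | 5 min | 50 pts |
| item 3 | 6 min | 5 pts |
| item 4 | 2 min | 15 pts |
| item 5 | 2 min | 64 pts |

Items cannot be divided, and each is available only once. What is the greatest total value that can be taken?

Check high-value combinations within 6 min:
- item 1+item 5: duration 3+2=5, value 54+64=118
- item 4+item 5: duration 2+2=4, value 15+64=79
- item 1+item 4: duration 3+2=5, value 54+15=69
Best: 118 pts.

118 pts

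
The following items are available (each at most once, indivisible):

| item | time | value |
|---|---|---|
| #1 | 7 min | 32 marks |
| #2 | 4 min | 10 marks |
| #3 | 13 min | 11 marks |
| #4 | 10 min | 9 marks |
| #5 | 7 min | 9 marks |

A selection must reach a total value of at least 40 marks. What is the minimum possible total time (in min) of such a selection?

11

Subsets with value ≥ 40, sorted by total time:
- #1+#2: time 11, value 42
- #1+#5: time 14, value 41
- #1+#4: time 17, value 41
Minimum time: 11 min.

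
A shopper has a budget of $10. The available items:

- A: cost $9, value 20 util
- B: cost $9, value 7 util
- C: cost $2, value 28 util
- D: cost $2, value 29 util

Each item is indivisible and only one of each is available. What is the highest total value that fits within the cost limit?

This is a 0/1 knapsack; check combinations near the capacity.
- C+D: cost 2+2=4, value 28+29=57
- D: cost 2, value 29
- C: cost 2, value 28
- A: cost 9, value 20
Best: 57 util.

57 util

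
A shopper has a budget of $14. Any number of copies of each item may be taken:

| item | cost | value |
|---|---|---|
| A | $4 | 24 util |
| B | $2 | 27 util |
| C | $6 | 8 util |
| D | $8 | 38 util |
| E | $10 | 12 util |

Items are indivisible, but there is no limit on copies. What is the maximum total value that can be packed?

Best value-per-unit is B at 27/2, and filling with it alone uses cost 7×2=14. No mix of the others beats 7×27 = 189.

189 util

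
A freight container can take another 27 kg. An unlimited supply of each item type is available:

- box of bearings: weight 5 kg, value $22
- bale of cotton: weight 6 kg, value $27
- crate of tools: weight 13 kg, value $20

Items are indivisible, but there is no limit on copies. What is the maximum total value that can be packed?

Best value-per-unit is bale of cotton at 27/6; filling with it alone gives 4×27 = 108.
Optimal mix: 3×box of bearings + 2×bale of cotton → weight 27, value 120.

$120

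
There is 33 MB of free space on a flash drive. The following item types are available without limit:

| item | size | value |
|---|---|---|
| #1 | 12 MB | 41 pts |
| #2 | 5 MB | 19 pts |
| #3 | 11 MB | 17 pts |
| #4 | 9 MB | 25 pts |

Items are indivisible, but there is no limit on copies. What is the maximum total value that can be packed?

117 pts

Best value-per-unit is #2 at 19/5; filling with it alone gives 6×19 = 114.
Optimal mix: 1×#1 + 4×#2 → size 32, value 117.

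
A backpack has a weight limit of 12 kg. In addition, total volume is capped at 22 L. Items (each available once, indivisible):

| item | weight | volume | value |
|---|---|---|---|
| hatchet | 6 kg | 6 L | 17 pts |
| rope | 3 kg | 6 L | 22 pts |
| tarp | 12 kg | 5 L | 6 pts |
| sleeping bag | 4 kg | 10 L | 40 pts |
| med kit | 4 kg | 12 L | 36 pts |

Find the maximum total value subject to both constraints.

Feasible sets respecting both limits:
- sleeping bag+med kit: weight 8, volume 22, value 76
- rope+sleeping bag: weight 7, volume 16, value 62
- rope+med kit: weight 7, volume 18, value 58
Best: 76 pts.

76 pts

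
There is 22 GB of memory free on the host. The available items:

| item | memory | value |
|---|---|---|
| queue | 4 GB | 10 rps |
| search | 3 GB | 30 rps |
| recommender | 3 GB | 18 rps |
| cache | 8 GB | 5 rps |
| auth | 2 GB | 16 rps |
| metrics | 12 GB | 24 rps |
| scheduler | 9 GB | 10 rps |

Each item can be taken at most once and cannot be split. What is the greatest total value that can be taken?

Check high-value combinations within 22 GB:
- search+recommender+auth+metrics: memory 3+3+2+12=20, value 30+18+16+24=88
- queue+search+recommender+auth+scheduler: memory 4+3+3+2+9=21, value 10+30+18+16+10=84
- queue+search+recommender+metrics: memory 4+3+3+12=22, value 10+30+18+24=82
Best: 88 rps.

88 rps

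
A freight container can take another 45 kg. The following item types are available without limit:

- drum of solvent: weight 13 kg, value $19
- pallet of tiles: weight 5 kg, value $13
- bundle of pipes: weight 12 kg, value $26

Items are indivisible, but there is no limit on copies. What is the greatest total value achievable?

$117

Best value-per-unit is pallet of tiles at 13/5, and filling with it alone uses weight 9×5=45. No mix of the others beats 9×13 = 117.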